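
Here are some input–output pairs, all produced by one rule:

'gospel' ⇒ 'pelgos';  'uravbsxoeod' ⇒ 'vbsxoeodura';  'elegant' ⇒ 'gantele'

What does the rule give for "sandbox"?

dboxsan

The pattern: move the first 3 characters to the end (rotate left by 3).
Doing the same to "sandbox": "dboxsan".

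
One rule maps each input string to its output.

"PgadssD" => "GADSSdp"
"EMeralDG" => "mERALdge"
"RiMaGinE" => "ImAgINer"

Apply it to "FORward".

orWARDf

Rule — move the first character to the end, then flip the case of every letter.
"FORward" → "orWARDf".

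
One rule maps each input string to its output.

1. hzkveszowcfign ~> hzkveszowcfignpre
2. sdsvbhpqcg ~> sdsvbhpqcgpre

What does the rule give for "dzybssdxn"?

dzybssdxnpre

In each case the input is transformed by: append "pre".
On "dzybssdxn" that produces "dzybssdxnpre".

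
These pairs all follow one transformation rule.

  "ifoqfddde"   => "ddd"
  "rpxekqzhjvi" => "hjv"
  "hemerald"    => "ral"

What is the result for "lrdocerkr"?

The rule is to move the last character to the front, then keep only the last 3 characters.
Applying that to "lrdocerkr" gives "erk".

erk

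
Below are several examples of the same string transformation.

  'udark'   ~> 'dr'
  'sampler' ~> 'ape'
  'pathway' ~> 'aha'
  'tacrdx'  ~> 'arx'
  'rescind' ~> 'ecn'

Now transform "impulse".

Each output is the input with this applied: keep every other character starting from the second (positions 2nd, 4th, 6th, ...).
Doing the same to "impulse": "mus".

mus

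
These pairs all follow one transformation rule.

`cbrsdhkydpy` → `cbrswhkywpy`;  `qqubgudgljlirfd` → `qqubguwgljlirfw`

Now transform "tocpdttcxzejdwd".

tocpwttcxzejwww

The rule is to replace every "d" with "w".
On "tocpdttcxzejdwd" that produces "tocpwttcxzejwww".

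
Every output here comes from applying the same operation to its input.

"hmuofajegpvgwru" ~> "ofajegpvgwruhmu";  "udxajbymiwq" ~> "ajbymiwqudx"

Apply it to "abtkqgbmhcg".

What's happening: move the first 3 characters to the end (rotate left by 3).
Doing the same to "abtkqgbmhcg": "kqgbmhcgabt".

kqgbmhcgabt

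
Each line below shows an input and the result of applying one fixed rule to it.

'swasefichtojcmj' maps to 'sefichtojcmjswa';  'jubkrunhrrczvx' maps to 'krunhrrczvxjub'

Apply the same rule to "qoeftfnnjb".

Each output is the input with this applied: move the first 3 characters to the end (rotate left by 3).
On "qoeftfnnjb" that produces "ftfnnjbqoe".

ftfnnjbqoe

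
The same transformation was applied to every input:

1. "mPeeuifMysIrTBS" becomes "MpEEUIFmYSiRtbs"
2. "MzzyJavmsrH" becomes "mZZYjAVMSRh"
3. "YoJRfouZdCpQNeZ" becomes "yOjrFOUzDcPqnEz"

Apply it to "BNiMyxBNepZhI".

In each case the input is transformed by: flip the case of every letter.
Applying that to "BNiMyxBNepZhI" gives "bnImYXbnEPzHi".

bnImYXbnEPzHi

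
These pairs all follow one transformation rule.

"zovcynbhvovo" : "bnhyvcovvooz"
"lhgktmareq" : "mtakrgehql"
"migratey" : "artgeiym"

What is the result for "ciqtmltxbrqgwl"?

xtblrmqtgqwilc

Rule — take characters alternately from the front and the back (1st, last, 2nd, 2nd-last, ...), then reverse the string.
"ciqtmltxbrqgwl" → "cliwqgtqmrlbtx" → "xtblrmqtgqwilc".
(Check on "zovcynbhvovo": → "zoovvocvyhnb" → "bnhyvcovvooz" ✓)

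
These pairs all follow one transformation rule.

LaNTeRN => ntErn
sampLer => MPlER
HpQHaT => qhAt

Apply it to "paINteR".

In each case the input is transformed by: delete the first 2 characters, then flip the case of every letter.
So "paINteR" becomes "inTEr".

inTEr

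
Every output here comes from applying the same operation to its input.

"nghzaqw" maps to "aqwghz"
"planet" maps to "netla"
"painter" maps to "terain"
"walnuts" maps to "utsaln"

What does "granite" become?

iteran

The pattern: delete the first character, then move the last 3 characters to the front (rotate right by 3).
Doing the same to "granite": "iteran".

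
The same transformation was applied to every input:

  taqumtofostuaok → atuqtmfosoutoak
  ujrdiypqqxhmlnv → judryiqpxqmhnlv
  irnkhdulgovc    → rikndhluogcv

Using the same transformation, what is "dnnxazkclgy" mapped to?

The rule is to swap each adjacent pair of characters (1↔2, 3↔4, ...).
Doing the same to "dnnxazkclgy": "ndxnzackgly".

ndxnzackgly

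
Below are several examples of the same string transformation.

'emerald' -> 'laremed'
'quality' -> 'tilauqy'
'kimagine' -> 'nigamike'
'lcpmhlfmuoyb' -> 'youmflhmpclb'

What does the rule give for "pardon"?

The transformation: reverse the string, then move the first character to the end.
"pardon" → "odrapn".

odrapn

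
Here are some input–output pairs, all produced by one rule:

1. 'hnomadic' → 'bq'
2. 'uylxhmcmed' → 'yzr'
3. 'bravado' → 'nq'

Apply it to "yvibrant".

vn

What's happening: keep one character in every 3, starting at position 3 (positions 3rd, 6th, 9th, ...), then shift every letter 13 places forward in the alphabet (wrapping around) — i.e. ROT13.
For "yvibrant", step one produces "ia"; step two turns that into "vn".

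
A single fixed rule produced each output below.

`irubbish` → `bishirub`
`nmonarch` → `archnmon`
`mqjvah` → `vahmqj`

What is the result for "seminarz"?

The transformation: swap the front and back halves of the string.
For "seminarz" the result is "narzsemi".

narzsemi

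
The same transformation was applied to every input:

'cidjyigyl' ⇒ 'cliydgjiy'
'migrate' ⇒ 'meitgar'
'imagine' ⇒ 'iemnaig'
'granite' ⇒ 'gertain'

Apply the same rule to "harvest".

Each output is the input with this applied: take characters alternately from the front and the back (1st, last, 2nd, 2nd-last, ...).
On "harvest" that produces "htasrev".

htasrev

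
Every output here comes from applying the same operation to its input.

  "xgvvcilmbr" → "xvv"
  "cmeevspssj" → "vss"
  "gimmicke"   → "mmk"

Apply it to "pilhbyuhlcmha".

What's happening: sort the characters into reverse alphabetical order, then keep only the first 3 characters.
"pilhbyuhlcmha" → "yupmllihhhcba" → "yup".

yup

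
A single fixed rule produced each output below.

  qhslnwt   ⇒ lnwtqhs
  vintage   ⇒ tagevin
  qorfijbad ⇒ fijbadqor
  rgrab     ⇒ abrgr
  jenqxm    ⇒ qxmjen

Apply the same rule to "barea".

eabar

The transformation: move the first 3 characters to the end (rotate left by 3).
For "barea" the result is "eabar".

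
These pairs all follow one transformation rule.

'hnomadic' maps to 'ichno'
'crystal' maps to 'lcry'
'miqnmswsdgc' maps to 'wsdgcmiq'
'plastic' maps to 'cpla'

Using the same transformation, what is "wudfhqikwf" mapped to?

In each case the input is transformed by: move the first 3 characters to the end (rotate left by 3), then delete the first 3 characters.
Working it through for "wudfhqikwf": intermediate "fhqikwfwud", final "ikwfwud".

ikwfwud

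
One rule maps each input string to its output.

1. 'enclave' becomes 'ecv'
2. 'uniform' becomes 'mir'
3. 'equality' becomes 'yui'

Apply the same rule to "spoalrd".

The rule is to move the last character to the front, then keep one character in every 3, starting at position 1 (positions 1st, 4th, 7th, ...).
Applying both steps to "spoalrd": "dspoalr", then "dor".
(Check on "enclave": → "eenclav" → "ecv" ✓)

dor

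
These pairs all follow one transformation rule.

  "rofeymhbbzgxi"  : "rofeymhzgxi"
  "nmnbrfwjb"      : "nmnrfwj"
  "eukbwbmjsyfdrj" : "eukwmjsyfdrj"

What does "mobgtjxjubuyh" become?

The pattern: remove every "b".
Doing the same to "mobgtjxjubuyh": "mogtjxjuuyh".

mogtjxjuuyh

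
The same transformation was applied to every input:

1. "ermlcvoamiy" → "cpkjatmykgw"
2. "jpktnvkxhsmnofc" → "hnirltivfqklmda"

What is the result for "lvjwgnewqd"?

What's happening: shift every letter 2 places backward in the alphabet (wrapping around).
So "lvjwgnewqd" becomes "jthuelcuob".

jthuelcuob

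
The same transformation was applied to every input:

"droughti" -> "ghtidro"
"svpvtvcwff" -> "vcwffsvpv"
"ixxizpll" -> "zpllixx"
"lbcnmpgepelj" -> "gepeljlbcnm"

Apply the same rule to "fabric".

Looking at the pairs, the operation is to swap the front and back halves of the string, then delete the last character.
"fabric" → "ricfab" → "ricfa".
(Check on "lbcnmpgepelj": → "gepeljlbcnmp" → "gepeljlbcnm" ✓)

ricfa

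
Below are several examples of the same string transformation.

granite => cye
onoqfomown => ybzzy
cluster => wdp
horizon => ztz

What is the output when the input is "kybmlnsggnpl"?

jxyryw

In each case the input is transformed by: shift every letter 11 places forward in the alphabet (wrapping around), then keep every other character starting from the second (positions 2nd, 4th, 6th, ...).
Applying both steps to "kybmlnsggnpl": "vjmxwydrryaw", then "jxyryw".
(Check on "cluster": → "nwfdepc" → "wdp" ✓)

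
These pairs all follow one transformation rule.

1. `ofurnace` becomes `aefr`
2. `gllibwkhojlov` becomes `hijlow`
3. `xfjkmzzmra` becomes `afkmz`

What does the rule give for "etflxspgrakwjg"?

agglstw

Rule — keep every other character starting from the second (positions 2nd, 4th, 6th, ...), then sort the characters into alphabetical order.
Applying both steps to "etflxspgrakwjg": "tlsgawg", then "agglstw".
(Check on "gllibwkhojlov": → "liwhjo" → "hijlow" ✓)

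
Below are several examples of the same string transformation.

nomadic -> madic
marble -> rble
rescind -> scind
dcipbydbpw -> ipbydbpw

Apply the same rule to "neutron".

utron

Rule — delete the first 2 characters.
Applying that to "neutron" gives "utron".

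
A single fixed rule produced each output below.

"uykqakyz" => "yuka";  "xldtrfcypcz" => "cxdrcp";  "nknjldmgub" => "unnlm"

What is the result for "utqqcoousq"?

The pattern: move the last 2 characters to the front (rotate right by 2), then keep every other character starting from the first (positions 1st, 3rd, 5th, ...).
"utqqcoousq" → "squtqqcoou" → "suqco".

suqco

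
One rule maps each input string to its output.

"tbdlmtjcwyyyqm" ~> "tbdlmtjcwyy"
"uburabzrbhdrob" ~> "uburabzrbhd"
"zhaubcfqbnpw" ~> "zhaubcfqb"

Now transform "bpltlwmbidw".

The pattern: delete the last 3 characters.
For "bpltlwmbidw" the result is "bpltlwmb".

bpltlwmb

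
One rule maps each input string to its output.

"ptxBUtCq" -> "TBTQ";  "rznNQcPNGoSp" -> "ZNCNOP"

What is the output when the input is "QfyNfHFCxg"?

In each case the input is transformed by: keep every other character starting from the second (positions 2nd, 4th, 6th, ...), then convert every letter to uppercase.
"QfyNfHFCxg" → "FNHCG".
(Check on "ptxBUtCq": → "tBtq" → "TBTQ" ✓)

FNHCG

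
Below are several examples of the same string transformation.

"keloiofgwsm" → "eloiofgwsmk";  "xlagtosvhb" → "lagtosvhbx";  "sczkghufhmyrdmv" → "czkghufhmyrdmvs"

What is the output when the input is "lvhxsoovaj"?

vhxsoovajl

The pattern: move the first character to the end.
So "lvhxsoovaj" becomes "vhxsoovajl".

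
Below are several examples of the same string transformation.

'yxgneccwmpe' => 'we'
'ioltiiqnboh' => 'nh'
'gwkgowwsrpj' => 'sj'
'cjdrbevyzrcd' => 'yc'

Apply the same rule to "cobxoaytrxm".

In each case the input is transformed by: keep one character in every 3, starting at position 2 (positions 2nd, 5th, 8th, ...), then keep only the last 2 characters.
On "cobxoaytrxm": the first step gives "ootm", and the second then gives "tm".

tm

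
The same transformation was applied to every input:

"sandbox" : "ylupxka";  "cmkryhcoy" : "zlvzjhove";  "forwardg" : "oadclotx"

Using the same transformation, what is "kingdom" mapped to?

aljhfkd

Rule — shift every letter 3 places backward in the alphabet (wrapping around), then move the last 3 characters to the front (rotate right by 3).
Applying both steps to "kingdom": "hfkdalj", then "aljhfkd".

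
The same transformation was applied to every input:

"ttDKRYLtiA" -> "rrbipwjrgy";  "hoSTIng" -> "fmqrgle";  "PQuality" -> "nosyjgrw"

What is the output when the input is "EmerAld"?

Each output is the input with this applied: shift every letter 2 places backward in the alphabet (wrapping around), then convert every letter to lowercase.
On "EmerAld": the first step gives "CkcpYjb", and the second then gives "ckcpyjb".

ckcpyjb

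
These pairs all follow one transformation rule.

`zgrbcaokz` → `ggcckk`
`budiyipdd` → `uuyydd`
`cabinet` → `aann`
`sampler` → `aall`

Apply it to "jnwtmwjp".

In each case the input is transformed by: keep one character in every 3, starting at position 2 (positions 2nd, 5th, 8th, ...), then double every character.
Working it through for "jnwtmwjp": intermediate "nmp", final "nnmmpp".

nnmmpp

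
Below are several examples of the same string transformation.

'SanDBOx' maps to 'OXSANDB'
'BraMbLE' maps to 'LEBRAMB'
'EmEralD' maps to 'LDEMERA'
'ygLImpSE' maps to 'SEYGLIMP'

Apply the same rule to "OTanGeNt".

The pattern: move the last 2 characters to the front (rotate right by 2), then convert every letter to uppercase.
Applying both steps to "OTanGeNt": "NtOTanGe", then "NTOTANGE".
(Check on "ygLImpSE": → "SEygLImp" → "SEYGLIMP" ✓)

NTOTANGE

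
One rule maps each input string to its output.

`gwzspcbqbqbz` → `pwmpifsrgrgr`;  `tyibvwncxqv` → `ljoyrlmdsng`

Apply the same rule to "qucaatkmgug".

The pattern: shift every letter 10 places backward in the alphabet (wrapping around), then move the last character to the front.
Applying both steps to "qucaatkmgug": "gksqqjacwkw", then "wgksqqjacwk".

wgksqqjacwk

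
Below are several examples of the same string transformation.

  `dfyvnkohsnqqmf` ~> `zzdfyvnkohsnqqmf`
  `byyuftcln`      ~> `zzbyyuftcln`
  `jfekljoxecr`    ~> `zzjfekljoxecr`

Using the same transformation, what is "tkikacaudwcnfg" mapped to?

zztkikacaudwcnfg

In each case the input is transformed by: prepend "zz".
Doing the same to "tkikacaudwcnfg": "zztkikacaudwcnfg".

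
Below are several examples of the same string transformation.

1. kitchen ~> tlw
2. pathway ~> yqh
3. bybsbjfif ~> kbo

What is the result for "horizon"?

qrw

Rule — keep one character in every 3, starting at position 1 (positions 1st, 4th, 7th, ...), then shift every letter 9 places forward in the alphabet (wrapping around).
Applying both steps to "horizon": "hin", then "qrw".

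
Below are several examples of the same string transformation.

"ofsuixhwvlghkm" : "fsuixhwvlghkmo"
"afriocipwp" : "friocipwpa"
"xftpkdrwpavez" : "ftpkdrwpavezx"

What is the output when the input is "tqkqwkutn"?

qkqwkutnt

Each output is the input with this applied: move the first character to the end.
For "tqkqwkutn" the result is "qkqwkutnt".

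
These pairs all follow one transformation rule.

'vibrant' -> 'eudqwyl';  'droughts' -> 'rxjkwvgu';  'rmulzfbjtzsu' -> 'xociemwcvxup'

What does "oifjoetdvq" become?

imrhwgytrl

Rule — move the first 2 characters to the end (rotate left by 2), then shift every letter 3 places forward in the alphabet (wrapping around).
Applying both steps to "oifjoetdvq": "fjoetdvqoi", then "imrhwgytrl".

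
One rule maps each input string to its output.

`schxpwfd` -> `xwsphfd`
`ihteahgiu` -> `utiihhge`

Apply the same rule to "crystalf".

Each output is the input with this applied: sort the characters into reverse alphabetical order, then delete the last character.
Working it through for "crystalf": intermediate "ytsrlfca", final "ytsrlfc".

ytsrlfc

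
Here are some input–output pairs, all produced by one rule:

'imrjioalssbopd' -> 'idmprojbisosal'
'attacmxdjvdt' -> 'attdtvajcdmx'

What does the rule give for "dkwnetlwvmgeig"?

dgkiwengemtvlw

The transformation: take characters alternately from the front and the back (1st, last, 2nd, 2nd-last, ...).
Doing the same to "dkwnetlwvmgeig": "dgkiwengemtvlw".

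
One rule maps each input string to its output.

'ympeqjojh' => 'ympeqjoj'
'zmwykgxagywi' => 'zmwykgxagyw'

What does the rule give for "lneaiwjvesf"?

lneaiwjves

The rule is to delete the last character.
"lneaiwjvesf" → "lneaiwjves".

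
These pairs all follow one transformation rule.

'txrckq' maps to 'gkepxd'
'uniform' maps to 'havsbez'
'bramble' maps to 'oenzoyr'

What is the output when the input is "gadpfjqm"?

The transformation: shift every letter 13 places forward in the alphabet (wrapping around) — i.e. ROT13.
Doing the same to "gadpfjqm": "tnqcswdz".

tnqcswdz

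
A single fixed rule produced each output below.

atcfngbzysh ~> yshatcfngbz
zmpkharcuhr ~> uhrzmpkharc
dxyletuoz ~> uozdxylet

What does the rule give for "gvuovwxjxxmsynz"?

ynzgvuovwxjxxms

The transformation: move the last 3 characters to the front (rotate right by 3).
For "gvuovwxjxxmsynz" the result is "ynzgvuovwxjxxms".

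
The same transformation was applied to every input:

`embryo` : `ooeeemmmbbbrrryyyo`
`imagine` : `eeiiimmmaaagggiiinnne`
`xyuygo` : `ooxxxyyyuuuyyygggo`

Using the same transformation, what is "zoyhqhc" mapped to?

cczzzoooyyyhhhqqqhhhc

Each output is the input with this applied: repeat every character 3 times, then move the last 2 characters to the front (rotate right by 2).
For "zoyhqhc", step one produces "zzzoooyyyhhhqqqhhhccc"; step two turns that into "cczzzoooyyyhhhqqqhhhc".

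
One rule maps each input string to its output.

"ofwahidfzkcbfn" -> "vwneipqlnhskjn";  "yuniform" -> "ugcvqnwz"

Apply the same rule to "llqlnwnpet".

The rule is to move the last character to the front, then shift every letter 8 places forward in the alphabet (wrapping around).
For "llqlnwnpet", step one produces "tllqlnwnpe"; step two turns that into "bttytvevxm".

bttytvevxm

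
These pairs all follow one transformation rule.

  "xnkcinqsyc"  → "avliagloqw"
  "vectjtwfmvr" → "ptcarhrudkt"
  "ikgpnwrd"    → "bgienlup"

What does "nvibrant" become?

rltgzpyl

Each output is the input with this applied: move the last character to the front, then shift every letter 2 places backward in the alphabet (wrapping around).
Working it through for "nvibrant": intermediate "tnvibran", final "rltgzpyl".
(Check on "ikgpnwrd": → "dikgpnwr" → "bgienlup" ✓)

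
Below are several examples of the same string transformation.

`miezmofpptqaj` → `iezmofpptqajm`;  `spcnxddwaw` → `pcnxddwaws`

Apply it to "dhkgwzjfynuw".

The transformation: move the first character to the end.
Doing the same to "dhkgwzjfynuw": "hkgwzjfynuwd".

hkgwzjfynuwd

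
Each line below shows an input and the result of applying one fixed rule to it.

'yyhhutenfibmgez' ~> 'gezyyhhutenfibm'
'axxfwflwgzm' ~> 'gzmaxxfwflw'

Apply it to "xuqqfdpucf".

ucfxuqqfdp

The rule is to move the last 3 characters to the front (rotate right by 3).
"xuqqfdpucf" → "ucfxuqqfdp".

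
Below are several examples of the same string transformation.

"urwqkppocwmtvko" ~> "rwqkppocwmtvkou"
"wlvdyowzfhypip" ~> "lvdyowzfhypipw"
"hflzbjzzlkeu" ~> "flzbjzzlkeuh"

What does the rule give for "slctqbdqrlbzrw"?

Looking at the pairs, the operation is to move the first character to the end.
So "slctqbdqrlbzrw" becomes "lctqbdqrlbzrws".

lctqbdqrlbzrws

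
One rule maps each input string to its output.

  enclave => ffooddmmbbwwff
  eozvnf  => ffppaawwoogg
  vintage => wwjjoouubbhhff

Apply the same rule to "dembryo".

eeffnnccsszzpp

What's happening: double every character, then shift every letter 1 place forward in the alphabet (wrapping around).
For "dembryo", step one produces "ddeemmbbrryyoo"; step two turns that into "eeffnnccsszzpp".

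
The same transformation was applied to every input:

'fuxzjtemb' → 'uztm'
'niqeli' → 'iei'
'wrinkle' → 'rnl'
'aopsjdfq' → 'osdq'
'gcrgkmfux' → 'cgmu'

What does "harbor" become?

abr

Each output is the input with this applied: keep every other character starting from the second (positions 2nd, 4th, 6th, ...).
On "harbor" that produces "abr".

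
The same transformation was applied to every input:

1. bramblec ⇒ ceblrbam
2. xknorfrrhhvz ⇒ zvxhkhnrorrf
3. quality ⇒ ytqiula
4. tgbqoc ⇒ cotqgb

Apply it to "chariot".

tocihra

What's happening: move the last character to the front, then take characters alternately from the front and the back (1st, last, 2nd, 2nd-last, ...).
Applying both steps to "chariot": "tchario", then "tocihra".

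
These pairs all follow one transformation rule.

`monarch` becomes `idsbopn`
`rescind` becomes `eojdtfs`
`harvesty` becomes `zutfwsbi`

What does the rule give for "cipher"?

What's happening: shift every letter 1 place forward in the alphabet (wrapping around), then reverse the string.
Starting from "cipher": after the first operation, "djqifs"; after the second, "sfiqjd".

sfiqjd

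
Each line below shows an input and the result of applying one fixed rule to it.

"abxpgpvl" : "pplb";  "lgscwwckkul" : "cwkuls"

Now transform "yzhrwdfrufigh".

In each case the input is transformed by: move the first 3 characters to the end (rotate left by 3), then keep every other character starting from the first (positions 1st, 3rd, 5th, ...).
For "yzhrwdfrufigh", step one produces "rwdfrufighyzh"; step two turns that into "rdrfgyh".

rdrfgyh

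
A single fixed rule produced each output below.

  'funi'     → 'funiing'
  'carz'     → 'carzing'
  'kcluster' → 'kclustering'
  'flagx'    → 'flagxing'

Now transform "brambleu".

brambleuing

Each output is the input with this applied: append "ing".
For "brambleu" the result is "brambleuing".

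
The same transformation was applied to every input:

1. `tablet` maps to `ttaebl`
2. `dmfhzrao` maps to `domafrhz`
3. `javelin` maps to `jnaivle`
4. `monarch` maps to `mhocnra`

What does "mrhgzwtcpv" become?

The transformation: take characters alternately from the front and the back (1st, last, 2nd, 2nd-last, ...).
On "mrhgzwtcpv" that produces "mvrphcgtzw".

mvrphcgtzw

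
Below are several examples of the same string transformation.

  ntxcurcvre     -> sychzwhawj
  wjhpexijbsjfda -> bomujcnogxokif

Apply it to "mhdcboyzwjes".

rmihgtdebojx

Rule — shift every letter 5 places forward in the alphabet (wrapping around).
Doing the same to "mhdcboyzwjes": "rmihgtdebojx".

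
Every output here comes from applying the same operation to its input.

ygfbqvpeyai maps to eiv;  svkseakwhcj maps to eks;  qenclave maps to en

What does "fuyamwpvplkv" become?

The rule is to sort the characters into alphabetical order, then keep one character in every 3, starting at position 3 (positions 3rd, 6th, 9th, ...).
For "fuyamwpvplkv", step one produces "afklmppuvvwy"; step two turns that into "kpvy".

kpvy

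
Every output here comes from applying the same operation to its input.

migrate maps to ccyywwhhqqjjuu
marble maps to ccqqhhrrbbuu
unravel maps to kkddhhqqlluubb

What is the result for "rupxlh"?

The transformation: shift every letter 10 places backward in the alphabet (wrapping around), then double every character.
Applying both steps to "rupxlh": "hkfnbx", then "hhkkffnnbbxx".

hhkkffnnbbxx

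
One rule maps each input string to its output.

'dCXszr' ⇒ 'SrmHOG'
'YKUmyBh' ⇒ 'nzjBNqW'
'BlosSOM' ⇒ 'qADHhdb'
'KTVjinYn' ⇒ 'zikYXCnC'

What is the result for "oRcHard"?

DgRwPGS

Each output is the input with this applied: shift every letter 11 places backward in the alphabet (wrapping around), then flip the case of every letter.
For "oRcHard" the result is "DgRwPGS".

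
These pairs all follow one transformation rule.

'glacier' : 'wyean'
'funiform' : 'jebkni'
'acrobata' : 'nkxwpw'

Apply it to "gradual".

wzqwh

The pattern: shift every letter 4 places backward in the alphabet (wrapping around), then delete the first 2 characters.
On "gradual" that produces "wzqwh".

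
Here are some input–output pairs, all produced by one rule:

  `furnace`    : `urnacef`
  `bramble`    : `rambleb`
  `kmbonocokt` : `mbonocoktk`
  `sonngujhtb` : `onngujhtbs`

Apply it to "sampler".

amplers

Rule — move the first character to the end.
"sampler" → "amplers".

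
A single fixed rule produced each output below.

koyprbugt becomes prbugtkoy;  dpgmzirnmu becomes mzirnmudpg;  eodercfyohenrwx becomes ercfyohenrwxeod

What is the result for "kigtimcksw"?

In each case the input is transformed by: move the first 3 characters to the end (rotate left by 3).
So "kigtimcksw" becomes "timckswkig".

timckswkig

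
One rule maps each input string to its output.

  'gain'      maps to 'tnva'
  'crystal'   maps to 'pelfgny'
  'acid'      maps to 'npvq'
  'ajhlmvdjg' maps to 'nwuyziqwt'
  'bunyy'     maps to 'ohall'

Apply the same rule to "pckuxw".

cpxhkj

The rule is to shift every letter 13 places forward in the alphabet (wrapping around) — i.e. ROT13.
Applying that to "pckuxw" gives "cpxhkj".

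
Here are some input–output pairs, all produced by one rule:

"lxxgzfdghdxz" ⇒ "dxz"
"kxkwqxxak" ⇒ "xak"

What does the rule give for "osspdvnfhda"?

The transformation: keep only the last 3 characters.
Doing the same to "osspdvnfhda": "hda".

hda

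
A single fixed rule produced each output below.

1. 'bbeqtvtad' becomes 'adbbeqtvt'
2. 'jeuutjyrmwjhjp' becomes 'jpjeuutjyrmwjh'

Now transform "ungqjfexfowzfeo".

eoungqjfexfowzf

The rule is to move the last 2 characters to the front (rotate right by 2).
So "ungqjfexfowzfeo" becomes "eoungqjfexfowzf".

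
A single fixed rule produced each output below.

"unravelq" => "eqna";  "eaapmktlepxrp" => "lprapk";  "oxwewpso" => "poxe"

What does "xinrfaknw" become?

Looking at the pairs, the operation is to keep every other character starting from the second (positions 2nd, 4th, 6th, ...), then swap the front and back halves of the string.
Working it through for "xinrfaknw": intermediate "iran", final "anir".

anir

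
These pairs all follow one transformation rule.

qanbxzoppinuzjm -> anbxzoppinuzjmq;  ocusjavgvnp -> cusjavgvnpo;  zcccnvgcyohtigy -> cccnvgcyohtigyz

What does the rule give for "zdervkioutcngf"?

dervkioutcngfz

The pattern: move the first character to the end.
On "zdervkioutcngf" that produces "dervkioutcngfz".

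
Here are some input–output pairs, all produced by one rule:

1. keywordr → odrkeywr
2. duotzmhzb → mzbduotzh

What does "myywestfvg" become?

tvgmyywesf

What's happening: move the last 3 characters to the front (rotate right by 3), then swap the first and last characters.
On "myywestfvg": the first step gives "fvgmyywest", and the second then gives "tvgmyywesf".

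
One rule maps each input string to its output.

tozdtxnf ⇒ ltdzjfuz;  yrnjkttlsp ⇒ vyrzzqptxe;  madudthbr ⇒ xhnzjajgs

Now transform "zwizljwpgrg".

mxmvcprfocf

What's happening: reverse the string, then shift every letter 6 places forward in the alphabet (wrapping around).
For "zwizljwpgrg", step one produces "grgpwjlziwz"; step two turns that into "mxmvcprfocf".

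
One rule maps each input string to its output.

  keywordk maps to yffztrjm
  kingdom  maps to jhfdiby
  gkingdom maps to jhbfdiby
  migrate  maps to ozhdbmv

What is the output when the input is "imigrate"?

ozdhdbmv

What's happening: shift every letter 5 places backward in the alphabet (wrapping around), then move the last 2 characters to the front (rotate right by 2).
"imigrate" → "dhdbmvoz" → "ozdhdbmv".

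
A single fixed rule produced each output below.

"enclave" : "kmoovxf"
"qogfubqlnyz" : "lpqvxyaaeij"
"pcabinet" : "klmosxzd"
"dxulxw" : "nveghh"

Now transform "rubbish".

Each output is the input with this applied: sort the characters into alphabetical order, then shift every letter 10 places forward in the alphabet (wrapping around).
Applying both steps to "rubbish": "bbhirsu", then "llrsbce".

llrsbce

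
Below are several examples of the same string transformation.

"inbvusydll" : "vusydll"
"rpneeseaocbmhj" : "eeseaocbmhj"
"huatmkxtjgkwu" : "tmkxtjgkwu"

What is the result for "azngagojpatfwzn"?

The rule is to delete the first 3 characters.
So "azngagojpatfwzn" becomes "gagojpatfwzn".

gagojpatfwzn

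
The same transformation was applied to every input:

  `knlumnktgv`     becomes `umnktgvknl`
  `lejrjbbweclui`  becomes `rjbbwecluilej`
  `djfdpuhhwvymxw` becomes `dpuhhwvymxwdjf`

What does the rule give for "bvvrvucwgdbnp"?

rvucwgdbnpbvv

Looking at the pairs, the operation is to move the first 3 characters to the end (rotate left by 3).
"bvvrvucwgdbnp" → "rvucwgdbnpbvv".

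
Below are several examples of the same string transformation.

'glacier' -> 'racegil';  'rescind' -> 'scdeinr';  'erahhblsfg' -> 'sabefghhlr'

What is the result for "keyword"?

The transformation: sort the characters into alphabetical order, then move the last character to the front.
"keyword" → "dekorwy" → "ydekorw".

ydekorw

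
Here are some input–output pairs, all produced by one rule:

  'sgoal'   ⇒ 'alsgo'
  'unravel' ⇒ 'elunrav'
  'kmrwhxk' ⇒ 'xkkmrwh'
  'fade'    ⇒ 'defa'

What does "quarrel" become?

The rule is to move the last 2 characters to the front (rotate right by 2).
Applying that to "quarrel" gives "elquarr".

elquarr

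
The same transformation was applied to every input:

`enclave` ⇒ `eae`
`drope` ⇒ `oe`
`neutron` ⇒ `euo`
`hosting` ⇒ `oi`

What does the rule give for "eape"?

eae

The rule is to keep only the vowels.
For "eape" the result is "eae".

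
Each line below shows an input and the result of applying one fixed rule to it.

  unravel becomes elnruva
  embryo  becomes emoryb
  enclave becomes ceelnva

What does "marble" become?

belmra

The transformation: sort the characters into alphabetical order, then move the first character to the end.
On "marble": the first step gives "abelmr", and the second then gives "belmra".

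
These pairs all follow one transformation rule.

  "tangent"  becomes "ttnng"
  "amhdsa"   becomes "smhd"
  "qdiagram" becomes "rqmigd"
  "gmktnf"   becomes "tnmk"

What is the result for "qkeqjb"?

The pattern: sort the characters into reverse alphabetical order, then delete the last 2 characters.
Doing the same to "qkeqjb": "qqkj".

qqkj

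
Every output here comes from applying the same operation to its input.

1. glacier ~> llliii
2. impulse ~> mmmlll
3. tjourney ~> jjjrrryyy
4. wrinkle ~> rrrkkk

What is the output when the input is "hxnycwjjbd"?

xxxcccjjj

The pattern: keep one character in every 3, starting at position 2 (positions 2nd, 5th, 8th, ...), then repeat every character 3 times.
On "hxnycwjjbd": the first step gives "xcj", and the second then gives "xxxcccjjj".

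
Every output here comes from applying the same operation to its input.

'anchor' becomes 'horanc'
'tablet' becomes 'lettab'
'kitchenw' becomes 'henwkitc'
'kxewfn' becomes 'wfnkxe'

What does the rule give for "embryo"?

ryoemb

Looking at the pairs, the operation is to swap the front and back halves of the string.
So "embryo" becomes "ryoemb".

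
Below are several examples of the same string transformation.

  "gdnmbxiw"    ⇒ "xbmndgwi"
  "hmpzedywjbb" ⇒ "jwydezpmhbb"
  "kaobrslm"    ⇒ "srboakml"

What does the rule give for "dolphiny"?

In each case the input is transformed by: move the last 2 characters to the front (rotate right by 2), then reverse the string.
Working it through for "dolphiny": intermediate "nydolphi", final "ihplodyn".

ihplodyn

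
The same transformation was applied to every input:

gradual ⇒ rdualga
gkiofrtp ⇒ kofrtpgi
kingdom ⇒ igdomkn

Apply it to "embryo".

mryoeb

The rule is to move the first 2 characters to the end (rotate left by 2), then swap the first and last characters.
Applying that to "embryo" gives "mryoeb".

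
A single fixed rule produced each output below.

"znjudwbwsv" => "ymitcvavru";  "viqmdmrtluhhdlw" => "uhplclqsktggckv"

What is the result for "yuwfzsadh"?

xtveyrzcg

Looking at the pairs, the operation is to shift every letter 1 place backward in the alphabet (wrapping around).
Doing the same to "yuwfzsadh": "xtveyrzcg".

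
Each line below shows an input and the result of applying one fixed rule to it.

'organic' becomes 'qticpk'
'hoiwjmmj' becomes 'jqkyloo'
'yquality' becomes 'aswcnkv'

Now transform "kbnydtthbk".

mdpafvvjd

Rule — delete the last character, then shift every letter 2 places forward in the alphabet (wrapping around).
"kbnydtthbk" → "mdpafvvjd".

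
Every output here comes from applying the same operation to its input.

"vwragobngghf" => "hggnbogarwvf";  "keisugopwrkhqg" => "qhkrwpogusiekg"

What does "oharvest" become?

sevrahot

Looking at the pairs, the operation is to move the last character to the front, then reverse the string.
"oharvest" → "sevrahot".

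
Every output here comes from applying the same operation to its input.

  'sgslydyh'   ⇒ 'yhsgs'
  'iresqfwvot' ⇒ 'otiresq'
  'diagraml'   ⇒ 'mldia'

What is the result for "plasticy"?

cypla

Looking at the pairs, the operation is to move the last 2 characters to the front (rotate right by 2), then delete the last 3 characters.
Starting from "plasticy": after the first operation, "cyplasti"; after the second, "cypla".
(Check on "iresqfwvot": → "otiresqfwv" → "otiresq" ✓)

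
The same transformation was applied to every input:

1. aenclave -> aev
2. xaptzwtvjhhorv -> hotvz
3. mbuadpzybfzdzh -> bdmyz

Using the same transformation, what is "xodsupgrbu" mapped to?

Each output is the input with this applied: sort the characters into alphabetical order, then keep one character in every 3, starting at position 2 (positions 2nd, 5th, 8th, ...).
"xodsupgrbu" → "bdgoprsuux" → "dpu".
(Check on "aenclave": → "aaceelnv" → "aev" ✓)

dpu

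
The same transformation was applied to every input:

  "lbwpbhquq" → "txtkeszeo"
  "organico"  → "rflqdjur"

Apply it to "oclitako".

rndwlofr

In each case the input is transformed by: reverse the string, then shift every letter 3 places forward in the alphabet (wrapping around).
On "oclitako": the first step gives "okatilco", and the second then gives "rndwlofr".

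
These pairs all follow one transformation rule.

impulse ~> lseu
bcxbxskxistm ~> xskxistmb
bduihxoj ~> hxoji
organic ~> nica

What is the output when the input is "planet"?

etn

Looking at the pairs, the operation is to delete the first 3 characters, then move the first character to the end.
On "planet": the first step gives "net", and the second then gives "etn".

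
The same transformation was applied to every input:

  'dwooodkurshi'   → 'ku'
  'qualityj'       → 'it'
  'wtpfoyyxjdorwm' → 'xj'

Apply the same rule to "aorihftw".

The transformation: swap the front and back halves of the string, then keep only the first 2 characters.
For "aorihftw", step one produces "hftwaori"; step two turns that into "hf".
(Check on "dwooodkurshi": → "kurshidwoood" → "ku" ✓)

hf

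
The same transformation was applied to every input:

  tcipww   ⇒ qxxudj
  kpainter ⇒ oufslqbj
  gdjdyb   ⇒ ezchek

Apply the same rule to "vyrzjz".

akawzs

The transformation: swap the front and back halves of the string, then shift every letter 1 place forward in the alphabet (wrapping around).
On "vyrzjz": the first step gives "zjzvyr", and the second then gives "akawzs".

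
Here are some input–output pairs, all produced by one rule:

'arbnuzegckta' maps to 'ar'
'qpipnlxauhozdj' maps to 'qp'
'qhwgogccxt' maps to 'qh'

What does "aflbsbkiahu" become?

Each output is the input with this applied: keep only the first 2 characters.
"aflbsbkiahu" → "af".

af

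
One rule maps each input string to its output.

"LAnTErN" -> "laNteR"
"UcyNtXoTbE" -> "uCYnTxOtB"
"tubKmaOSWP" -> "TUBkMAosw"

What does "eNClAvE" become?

Looking at the pairs, the operation is to delete the last character, then flip the case of every letter.
Working it through for "eNClAvE": intermediate "eNClAv", final "EncLaV".

EncLaV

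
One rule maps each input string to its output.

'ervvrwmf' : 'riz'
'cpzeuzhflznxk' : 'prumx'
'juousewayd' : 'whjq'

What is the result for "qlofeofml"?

dss

The transformation: keep one character in every 3, starting at position 1 (positions 1st, 4th, 7th, ...), then shift every letter 13 places forward in the alphabet (wrapping around) — i.e. ROT13.
For "qlofeofml" the result is "dss".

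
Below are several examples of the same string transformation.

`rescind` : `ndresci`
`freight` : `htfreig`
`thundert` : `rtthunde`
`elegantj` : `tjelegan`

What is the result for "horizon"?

Each output is the input with this applied: move the last 2 characters to the front (rotate right by 2).
"horizon" → "onhoriz".

onhoriz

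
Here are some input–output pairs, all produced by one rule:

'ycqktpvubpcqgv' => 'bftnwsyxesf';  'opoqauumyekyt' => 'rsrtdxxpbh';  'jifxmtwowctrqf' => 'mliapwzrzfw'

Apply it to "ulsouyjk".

xovrx

What's happening: delete the last 3 characters, then shift every letter 3 places forward in the alphabet (wrapping around).
Working it through for "ulsouyjk": intermediate "ulsou", final "xovrx".
(Check on "jifxmtwowctrqf": → "jifxmtwowct" → "mliapwzrzfw" ✓)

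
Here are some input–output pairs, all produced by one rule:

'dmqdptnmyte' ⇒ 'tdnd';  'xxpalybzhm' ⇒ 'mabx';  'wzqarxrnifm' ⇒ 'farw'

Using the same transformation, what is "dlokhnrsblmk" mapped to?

lkrd

The transformation: keep one character in every 3, starting at position 1 (positions 1st, 4th, 7th, ...), then swap the first and last characters.
"dlokhnrsblmk" → "dkrl" → "lkrd".
(Check on "dmqdptnmyte": → "ddnt" → "tdnd" ✓)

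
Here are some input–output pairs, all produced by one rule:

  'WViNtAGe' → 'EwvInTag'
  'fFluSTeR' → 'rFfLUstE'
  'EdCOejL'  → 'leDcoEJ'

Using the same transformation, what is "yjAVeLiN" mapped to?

nYJavElI

The transformation: move the last character to the front, then flip the case of every letter.
For "yjAVeLiN", step one produces "NyjAVeLi"; step two turns that into "nYJavElI".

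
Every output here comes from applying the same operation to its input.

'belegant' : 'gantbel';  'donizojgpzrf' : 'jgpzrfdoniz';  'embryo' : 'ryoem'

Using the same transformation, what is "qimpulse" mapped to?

ulseqim

The rule is to swap the front and back halves of the string, then delete the last character.
"qimpulse" → "ulseqimp" → "ulseqim".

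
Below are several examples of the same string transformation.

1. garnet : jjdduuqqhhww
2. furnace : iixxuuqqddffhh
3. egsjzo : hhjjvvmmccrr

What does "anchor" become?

ddqqffkkrruu

In each case the input is transformed by: double every character, then shift every letter 3 places forward in the alphabet (wrapping around).
Applying both steps to "anchor": "aanncchhoorr", then "ddqqffkkrruu".
(Check on "garnet": → "ggaarrnneett" → "jjdduuqqhhww" ✓)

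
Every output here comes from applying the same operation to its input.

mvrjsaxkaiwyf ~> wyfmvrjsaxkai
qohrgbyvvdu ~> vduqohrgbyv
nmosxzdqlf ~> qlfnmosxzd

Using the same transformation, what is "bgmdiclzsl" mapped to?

zslbgmdicl

In each case the input is transformed by: move the last 3 characters to the front (rotate right by 3).
Applying that to "bgmdiclzsl" gives "zslbgmdicl".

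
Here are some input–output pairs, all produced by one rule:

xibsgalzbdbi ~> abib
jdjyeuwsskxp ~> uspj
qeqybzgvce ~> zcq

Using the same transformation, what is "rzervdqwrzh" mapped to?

dre

The transformation: keep one character in every 3, starting at position 3 (positions 3rd, 6th, 9th, ...), then move the first character to the end.
So "rzervdqwrzh" becomes "dre".
(Check on "jdjyeuwsskxp": → "jusp" → "uspj" ✓)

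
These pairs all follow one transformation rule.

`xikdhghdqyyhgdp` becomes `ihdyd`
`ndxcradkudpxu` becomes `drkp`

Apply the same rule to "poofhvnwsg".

Each output is the input with this applied: keep one character in every 3, starting at position 2 (positions 2nd, 5th, 8th, ...).
Applying that to "poofhvnwsg" gives "ohw".

ohw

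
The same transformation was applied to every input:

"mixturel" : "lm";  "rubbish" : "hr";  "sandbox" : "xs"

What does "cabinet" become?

tc

The rule is to move the last character to the front, then keep only the first 2 characters.
Working it through for "cabinet": intermediate "tcabine", final "tc".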